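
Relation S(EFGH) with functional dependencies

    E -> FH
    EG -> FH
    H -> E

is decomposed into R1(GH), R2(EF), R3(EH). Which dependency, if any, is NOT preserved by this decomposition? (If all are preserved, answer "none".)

E → FH: restricted closure across fragments reaches FH.
EG → FH: restricted closure across fragments reaches FH.
H → E lies within R3.
Every dependency is enforceable on the fragments, so the decomposition is dependency-preserving.

none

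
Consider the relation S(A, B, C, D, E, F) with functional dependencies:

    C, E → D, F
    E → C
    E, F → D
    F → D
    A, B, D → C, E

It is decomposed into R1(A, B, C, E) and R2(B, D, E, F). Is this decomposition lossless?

Yes

Common attributes: R1 ∩ R2 = {B, E}.
Closure of {B, E}: E → C applies, adding C; C, E → D, F applies, adding D, F. So (B, E)⁺ = {B, C, D, E, F}.
This closure contains every attribute of R2, so R1 ∩ R2 → R2. The join is lossless.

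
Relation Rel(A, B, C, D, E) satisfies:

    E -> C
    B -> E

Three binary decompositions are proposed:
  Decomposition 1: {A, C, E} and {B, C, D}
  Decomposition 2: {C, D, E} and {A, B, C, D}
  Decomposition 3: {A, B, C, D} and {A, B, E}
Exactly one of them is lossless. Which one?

Decomposition 3

Decomposition 1: common = {C}, closure = {C} → lossy.
Decomposition 2: common = {C, D}, closure = {C, D} → lossy.
Decomposition 3: common = {A, B}, closure = {A, B, C, E} → lossless.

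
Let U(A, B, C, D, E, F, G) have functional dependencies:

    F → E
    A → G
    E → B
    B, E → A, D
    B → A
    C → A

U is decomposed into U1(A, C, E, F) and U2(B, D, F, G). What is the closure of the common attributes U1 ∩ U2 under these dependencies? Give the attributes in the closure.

A, B, D, E, F, G

U1 ∩ U2 = {F}.
F → E applies, adding E
E → B applies, adding B
B, E → A, D applies, adding A, D
A → G applies, adding G
Closure: {A, B, D, E, F, G}.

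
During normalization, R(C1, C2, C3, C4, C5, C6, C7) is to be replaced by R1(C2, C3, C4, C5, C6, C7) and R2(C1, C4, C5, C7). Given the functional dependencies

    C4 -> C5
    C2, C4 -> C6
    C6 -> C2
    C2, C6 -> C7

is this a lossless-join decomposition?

No

Common attributes: R1 ∩ R2 = {C4, C5, C7}.
No dependency enlarges {C4, C5, C7}, so (C4, C5, C7)⁺ = {C4, C5, C7}.
The closure contains neither all of R1 = {C2, C3, C4, C5, C6, C7} nor all of R2 = {C1, C4, C5, C7}, so the common attributes are not a superkey of either fragment. The join is lossy.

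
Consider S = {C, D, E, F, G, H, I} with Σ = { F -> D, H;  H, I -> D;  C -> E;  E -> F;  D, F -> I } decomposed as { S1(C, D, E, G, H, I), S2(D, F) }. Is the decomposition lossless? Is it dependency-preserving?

lossy and not dependency-preserving

Lossless test: (D)⁺ = {D}, which is a superkey of neither fragment — lossy.
Dependency preservation: the restricted closure of {F} across the fragments never reaches {D, H}, so F → D, H cannot be enforced without a join — not preserved.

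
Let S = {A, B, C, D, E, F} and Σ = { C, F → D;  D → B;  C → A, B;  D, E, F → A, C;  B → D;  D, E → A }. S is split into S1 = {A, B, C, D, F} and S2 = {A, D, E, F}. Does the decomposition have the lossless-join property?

Common attributes: S1 ∩ S2 = {A, D, F}.
Closure of {A, D, F}: D → B applies, adding B. So (A, D, F)⁺ = {A, B, D, F}.
The closure contains neither all of S1 = {A, B, C, D, F} nor all of S2 = {A, D, E, F}, so the common attributes are not a superkey of either fragment. The join is lossy.

No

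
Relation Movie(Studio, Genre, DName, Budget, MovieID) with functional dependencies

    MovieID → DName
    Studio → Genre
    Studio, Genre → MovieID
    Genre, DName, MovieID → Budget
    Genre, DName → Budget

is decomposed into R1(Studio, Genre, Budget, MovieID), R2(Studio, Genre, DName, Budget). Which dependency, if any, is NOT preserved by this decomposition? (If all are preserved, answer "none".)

Check MovieID → DName: no single fragment contains all of {DName, MovieID}, and the restricted closure of {MovieID} across the fragments never reaches {DName}.
Studio → Genre is preserved.
Studio, Genre → MovieID is preserved.
Genre, DName, MovieID → Budget is preserved.
Genre, DName → Budget is preserved.

MovieID → DName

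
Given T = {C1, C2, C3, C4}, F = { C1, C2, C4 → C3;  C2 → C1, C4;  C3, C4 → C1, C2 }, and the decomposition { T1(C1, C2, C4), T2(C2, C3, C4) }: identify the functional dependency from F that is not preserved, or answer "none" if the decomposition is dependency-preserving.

none

C1, C2, C4 → C3: restricted closure across fragments reaches C3.
C2 → C1, C4 lies within T1.
C3, C4 → C1, C2: restricted closure across fragments reaches C1, C2.
Every dependency is enforceable on the fragments, so the decomposition is dependency-preserving.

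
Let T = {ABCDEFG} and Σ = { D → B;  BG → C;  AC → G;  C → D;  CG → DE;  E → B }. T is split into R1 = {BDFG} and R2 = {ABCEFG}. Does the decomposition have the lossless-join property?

Common attributes: R1 ∩ R2 = {BFG}.
Closure of {BFG}: BG → C applies, adding C; C → D applies, adding D; CG → DE applies, adding E. So (BFG)⁺ = {BCDEFG}.
This closure contains every attribute of R1, so R1 ∩ R2 → R1. The join is lossless.

Yes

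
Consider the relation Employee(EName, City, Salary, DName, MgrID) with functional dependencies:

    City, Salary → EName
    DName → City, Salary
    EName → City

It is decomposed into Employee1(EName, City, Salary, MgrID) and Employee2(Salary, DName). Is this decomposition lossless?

No

Common attributes: Employee1 ∩ Employee2 = {Salary}.
No dependency enlarges {Salary}, so (Salary)⁺ = {Salary}.
The closure contains neither all of Employee1 = {EName, City, Salary, MgrID} nor all of Employee2 = {Salary, DName}, so the common attributes are not a superkey of either fragment. The join is lossy.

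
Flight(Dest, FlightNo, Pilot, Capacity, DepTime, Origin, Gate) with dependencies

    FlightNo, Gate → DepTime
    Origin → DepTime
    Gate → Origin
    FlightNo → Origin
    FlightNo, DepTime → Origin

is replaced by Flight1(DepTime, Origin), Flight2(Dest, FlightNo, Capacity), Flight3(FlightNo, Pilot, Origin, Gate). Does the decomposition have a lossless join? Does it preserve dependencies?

Lossless test (chase): Rows 1 and 3 agree on Origin; apply Origin→DepTime and equate their DepTime entries. Rows 2 and 3 agree on FlightNo; apply FlightNo→Origin and equate their Origin entries. Rows 1 and 2 agree on Origin; apply Origin→DepTime and equate their DepTime entries. No row becomes fully distinguished — the join is lossy.
Dependency preservation: FlightNo, Gate → DepTime; FlightNo, DepTime → Origin are not contained in any single fragment, but the restricted closure of each left-hand side across the fragments still reaches the right-hand side; the remaining FDs each lie inside some fragment. All dependencies are preserved.

lossy but dependency-preserving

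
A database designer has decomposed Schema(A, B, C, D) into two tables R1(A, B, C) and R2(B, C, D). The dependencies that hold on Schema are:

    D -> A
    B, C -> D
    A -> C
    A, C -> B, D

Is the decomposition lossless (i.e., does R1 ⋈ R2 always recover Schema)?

Yes

Common attributes: R1 ∩ R2 = {B, C}.
Closure of {B, C}: B, C → D applies, adding D; D → A applies, adding A. So (B, C)⁺ = {A, B, C, D}.
This closure contains every attribute of R1, so R1 ∩ R2 → R1. The join is lossless.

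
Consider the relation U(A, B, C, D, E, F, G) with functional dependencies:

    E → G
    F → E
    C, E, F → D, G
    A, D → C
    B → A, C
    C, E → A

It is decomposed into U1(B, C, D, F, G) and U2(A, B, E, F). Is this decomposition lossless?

Yes

Common attributes: U1 ∩ U2 = {B, F}.
Closure of {B, F}: F → E applies, adding E; B → A, C applies, adding A, C; E → G applies, adding G; C, E, F → D, G applies, adding D. So (B, F)⁺ = {A, B, C, D, E, F, G}.
This closure contains every attribute of U1, so U1 ∩ U2 → U1. The join is lossless.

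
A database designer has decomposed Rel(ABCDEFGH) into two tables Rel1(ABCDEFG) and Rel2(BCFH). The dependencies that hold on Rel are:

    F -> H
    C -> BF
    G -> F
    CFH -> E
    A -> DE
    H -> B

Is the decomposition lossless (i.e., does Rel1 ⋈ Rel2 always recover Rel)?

Common attributes: Rel1 ∩ Rel2 = {BCF}.
Closure of {BCF}: F → H applies, adding H; CFH → E applies, adding E. So (BCF)⁺ = {BCEFH}.
This closure contains every attribute of Rel2, so Rel1 ∩ Rel2 → Rel2. The join is lossless.

Yes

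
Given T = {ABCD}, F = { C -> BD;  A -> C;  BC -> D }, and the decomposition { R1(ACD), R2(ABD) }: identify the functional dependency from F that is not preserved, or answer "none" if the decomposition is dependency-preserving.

Check C → BD: no single fragment contains all of {BCD}, and the restricted closure of {C} across the fragments never reaches {BD}.
A → C is preserved.
BC → D is preserved.

C -> BD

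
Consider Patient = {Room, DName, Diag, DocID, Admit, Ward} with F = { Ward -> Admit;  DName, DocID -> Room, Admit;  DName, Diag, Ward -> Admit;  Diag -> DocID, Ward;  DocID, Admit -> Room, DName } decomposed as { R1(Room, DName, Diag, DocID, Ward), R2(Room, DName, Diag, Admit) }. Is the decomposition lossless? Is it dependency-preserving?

lossless but not dependency-preserving

Lossless test: (Room, DName, Diag)⁺ = {Room, DName, Diag, DocID, Admit, Ward}, which contains all of one fragment — lossless.
Dependency preservation: the restricted closure of {Ward} across the fragments never reaches {Admit}, so Ward → Admit cannot be enforced without a join — not preserved.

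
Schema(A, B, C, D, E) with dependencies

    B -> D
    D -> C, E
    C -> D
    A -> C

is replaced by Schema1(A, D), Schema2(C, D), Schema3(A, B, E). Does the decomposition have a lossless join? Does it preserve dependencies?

Lossless test (chase): Rows 1 and 2 agree on D; apply D→C, E and equate their C, E entries. Rows 1 and 3 agree on A; apply A→C and equate their C entries. Rows 1 and 3 agree on C; apply C→D and equate their D entries. Rows 1 and 3 agree on D; apply D→C, E and equate their C, E entries. Row 3 is now all distinguished symbols — the join is lossless.
Dependency preservation: the restricted closure of {B} across the fragments never reaches {D}, so B → D cannot be enforced without a join — not preserved.

lossless but not dependency-preserving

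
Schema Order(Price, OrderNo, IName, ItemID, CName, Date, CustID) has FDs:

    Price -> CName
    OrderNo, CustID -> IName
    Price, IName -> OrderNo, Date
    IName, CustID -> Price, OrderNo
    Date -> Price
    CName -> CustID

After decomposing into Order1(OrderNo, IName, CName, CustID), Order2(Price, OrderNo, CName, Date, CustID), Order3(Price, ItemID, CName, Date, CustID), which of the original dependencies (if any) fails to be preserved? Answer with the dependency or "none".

Price → CName lies within Order2.
OrderNo, CustID → IName lies within Order1.
Price, IName → OrderNo, Date: restricted closure across fragments reaches OrderNo, Date.
IName, CustID → Price, OrderNo: restricted closure across fragments reaches Price, OrderNo.
Date → Price lies within Order2.
CName → CustID lies within Order1.
Every dependency is enforceable on the fragments, so the decomposition is dependency-preserving.

none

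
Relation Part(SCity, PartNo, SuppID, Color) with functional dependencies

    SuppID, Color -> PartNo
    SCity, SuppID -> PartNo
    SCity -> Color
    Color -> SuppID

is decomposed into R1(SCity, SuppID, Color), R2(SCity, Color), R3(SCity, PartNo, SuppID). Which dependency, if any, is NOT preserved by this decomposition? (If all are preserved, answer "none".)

SuppID, Color -> PartNo

Check SuppID, Color → PartNo: no single fragment contains all of {PartNo, SuppID, Color}, and the restricted closure of {SuppID, Color} across the fragments never reaches {PartNo}.
SCity, SuppID → PartNo is preserved.
SCity → Color is preserved.
Color → SuppID is preserved.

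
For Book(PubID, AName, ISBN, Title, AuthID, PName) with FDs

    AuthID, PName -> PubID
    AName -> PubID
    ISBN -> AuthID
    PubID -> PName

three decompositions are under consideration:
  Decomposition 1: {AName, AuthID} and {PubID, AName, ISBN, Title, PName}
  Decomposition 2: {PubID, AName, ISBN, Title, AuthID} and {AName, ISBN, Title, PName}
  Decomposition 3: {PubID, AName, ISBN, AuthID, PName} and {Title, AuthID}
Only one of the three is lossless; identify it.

Decomposition 2

Decomposition 1: common = {AName}, closure = {PubID, AName, PName} → lossy.
Decomposition 2: common = {AName, ISBN, Title}, closure = {PubID, AName, ISBN, Title, AuthID, PName} → lossless.
Decomposition 3: common = {AuthID}, closure = {AuthID} → lossy.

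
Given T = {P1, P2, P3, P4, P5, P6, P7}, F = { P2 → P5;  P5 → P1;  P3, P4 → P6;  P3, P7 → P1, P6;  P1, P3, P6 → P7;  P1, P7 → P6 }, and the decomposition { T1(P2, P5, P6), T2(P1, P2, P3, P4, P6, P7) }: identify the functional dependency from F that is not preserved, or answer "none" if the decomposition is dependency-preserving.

P5 → P1

Check P5 → P1: no single fragment contains all of {P1, P5}, and the restricted closure of {P5} across the fragments never reaches {P1}.
P2 → P5 is preserved.
P3, P4 → P6 is preserved.
P3, P7 → P1, P6 is preserved.
P1, P3, P6 → P7 is preserved.
P1, P7 → P6 is preserved.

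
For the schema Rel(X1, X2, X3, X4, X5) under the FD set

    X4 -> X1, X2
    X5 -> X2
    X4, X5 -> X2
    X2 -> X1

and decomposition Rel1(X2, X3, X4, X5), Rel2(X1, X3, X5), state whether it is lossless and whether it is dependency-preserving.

Lossless test: (X3, X5)⁺ = {X1, X2, X3, X5}, which contains all of one fragment — lossless.
Dependency preservation: the restricted closure of {X4} across the fragments never reaches {X1, X2}, so X4 → X1, X2 cannot be enforced without a join — not preserved.

lossless but not dependency-preserving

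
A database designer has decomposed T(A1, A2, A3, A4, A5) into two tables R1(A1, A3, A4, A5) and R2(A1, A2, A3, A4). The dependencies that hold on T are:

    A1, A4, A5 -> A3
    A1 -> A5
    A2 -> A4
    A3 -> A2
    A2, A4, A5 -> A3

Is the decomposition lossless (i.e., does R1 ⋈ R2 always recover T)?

Yes

Common attributes: R1 ∩ R2 = {A1, A3, A4}.
Closure of {A1, A3, A4}: A1 → A5 applies, adding A5; A3 → A2 applies, adding A2. So (A1, A3, A4)⁺ = {A1, A2, A3, A4, A5}.
This closure contains every attribute of R1, so R1 ∩ R2 → R1. The join is lossless.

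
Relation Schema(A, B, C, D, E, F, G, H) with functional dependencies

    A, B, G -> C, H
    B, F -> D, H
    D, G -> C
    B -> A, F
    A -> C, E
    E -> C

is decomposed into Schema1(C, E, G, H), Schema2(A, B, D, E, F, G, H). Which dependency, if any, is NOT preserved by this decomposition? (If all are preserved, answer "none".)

Check D, G → C: no single fragment contains all of {C, D, G}, and the restricted closure of {D, G} across the fragments never reaches {C}.
A, B, G → C, H is preserved.
B, F → D, H is preserved.
B → A, F is preserved.
A → C, E is preserved.
E → C is preserved.

D, G -> C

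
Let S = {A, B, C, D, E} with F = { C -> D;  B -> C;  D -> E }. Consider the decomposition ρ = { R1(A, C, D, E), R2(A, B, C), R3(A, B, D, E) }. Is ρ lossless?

Yes

Chase test. Columns are A, B, C, D, E; row i has aⱼ where attribute j ∈ Ri, else bᵢⱼ.
Initial tableau (one row per fragment):
  row 1: a1 b12 a3 a4 a5
  row 2: a1 a2 a3 b24 b25
  row 3: a1 a2 b33 a4 a5
Rows 1 and 2 agree on C; apply C→D and equate their D entries.
Rows 2 and 3 agree on B; apply B→C and equate their C entries.
Rows 1 and 2 agree on D; apply D→E and equate their E entries.
Row 2 is now all distinguished symbols — the join is lossless.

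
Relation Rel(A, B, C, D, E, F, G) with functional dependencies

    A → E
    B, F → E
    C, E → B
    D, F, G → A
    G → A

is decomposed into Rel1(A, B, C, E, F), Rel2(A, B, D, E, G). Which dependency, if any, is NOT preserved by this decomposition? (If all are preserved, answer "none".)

A → E lies within Rel1.
B, F → E lies within Rel1.
C, E → B lies within Rel1.
D, F, G → A: restricted closure across fragments reaches A.
G → A lies within Rel2.
Every dependency is enforceable on the fragments, so the decomposition is dependency-preserving.

none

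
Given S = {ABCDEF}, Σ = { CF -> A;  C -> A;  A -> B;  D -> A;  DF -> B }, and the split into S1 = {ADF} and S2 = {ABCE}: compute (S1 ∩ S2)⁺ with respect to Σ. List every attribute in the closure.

S1 ∩ S2 = {A}.
A → B applies, adding B
Closure: {AB}.

AB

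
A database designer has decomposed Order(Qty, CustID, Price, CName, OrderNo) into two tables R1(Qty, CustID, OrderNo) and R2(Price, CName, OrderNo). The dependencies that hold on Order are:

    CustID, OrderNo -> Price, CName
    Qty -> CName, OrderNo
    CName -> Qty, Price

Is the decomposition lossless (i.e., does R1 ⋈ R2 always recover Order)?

Common attributes: R1 ∩ R2 = {OrderNo}.
No dependency enlarges {OrderNo}, so (OrderNo)⁺ = {OrderNo}.
The closure contains neither all of R1 = {Qty, CustID, OrderNo} nor all of R2 = {Price, CName, OrderNo}, so the common attributes are not a superkey of either fragment. The join is lossy.

No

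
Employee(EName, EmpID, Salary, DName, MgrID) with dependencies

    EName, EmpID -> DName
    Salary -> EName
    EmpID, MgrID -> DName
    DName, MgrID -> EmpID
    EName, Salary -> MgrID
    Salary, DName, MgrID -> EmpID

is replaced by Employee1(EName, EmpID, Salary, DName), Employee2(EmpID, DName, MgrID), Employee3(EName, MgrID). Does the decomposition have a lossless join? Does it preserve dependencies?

lossy and not dependency-preserving

Lossless test (chase): applying each FD to every pair of rows produces no changes in the tableau, so no row becomes fully distinguished — the join is lossy.
Dependency preservation: the restricted closure of {EName, Salary} across the fragments never reaches {MgrID}, so EName, Salary → MgrID cannot be enforced without a join — not preserved.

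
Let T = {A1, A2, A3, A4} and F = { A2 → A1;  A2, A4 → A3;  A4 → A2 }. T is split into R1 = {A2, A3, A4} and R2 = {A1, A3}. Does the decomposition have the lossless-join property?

No

Common attributes: R1 ∩ R2 = {A3}.
No dependency enlarges {A3}, so (A3)⁺ = {A3}.
The closure contains neither all of R1 = {A2, A3, A4} nor all of R2 = {A1, A3}, so the common attributes are not a superkey of either fragment. The join is lossy.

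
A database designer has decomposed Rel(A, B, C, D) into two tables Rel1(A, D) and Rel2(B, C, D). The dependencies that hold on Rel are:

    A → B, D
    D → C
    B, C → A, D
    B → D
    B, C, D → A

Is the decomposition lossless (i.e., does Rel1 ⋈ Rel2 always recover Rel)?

Common attributes: Rel1 ∩ Rel2 = {D}.
Closure of {D}: D → C applies, adding C. So (D)⁺ = {C, D}.
The closure contains neither all of Rel1 = {A, D} nor all of Rel2 = {B, C, D}, so the common attributes are not a superkey of either fragment. The join is lossy.

No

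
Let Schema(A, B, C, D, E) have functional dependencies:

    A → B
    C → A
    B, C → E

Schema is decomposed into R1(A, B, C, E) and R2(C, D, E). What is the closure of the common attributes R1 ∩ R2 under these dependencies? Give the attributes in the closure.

A, B, C, E

R1 ∩ R2 = {C, E}.
C → A applies, adding A
A → B applies, adding B
Closure: {A, B, C, E}.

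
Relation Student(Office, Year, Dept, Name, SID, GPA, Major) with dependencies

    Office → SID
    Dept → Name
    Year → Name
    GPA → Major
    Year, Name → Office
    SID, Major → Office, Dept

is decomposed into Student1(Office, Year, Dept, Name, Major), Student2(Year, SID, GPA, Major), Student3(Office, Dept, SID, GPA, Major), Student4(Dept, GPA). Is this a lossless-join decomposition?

Chase test. Columns are Office, Year, Dept, Name, SID, GPA, Major; row i has aⱼ where attribute j ∈ Studenti, else bᵢⱼ.
Initial tableau (one row per fragment):
  row 1: a1 a2 a3 a4 b15 b16 a7
  row 2: b21 a2 b23 b24 a5 a6 a7
  row 3: a1 b32 a3 b34 a5 a6 a7
  row 4: b41 b42 a3 b44 b45 a6 b47
Rows 1 and 3 agree on Office; apply Office→SID and equate their SID entries.
Rows 1 and 3 agree on Dept; apply Dept→Name and equate their Name entries.
Rows 1 and 4 agree on Dept; apply Dept→Name and equate their Name entries.
Rows 1 and 2 agree on Year; apply Year→Name and equate their Name entries.
Rows 2 and 4 agree on GPA; apply GPA→Major and equate their Major entries.
Rows 1 and 2 agree on Year, Name; apply Year, Name→Office and equate their Office entries.
Rows 1 and 2 agree on SID, Major; apply SID, Major→Office, Dept and equate their Office, Dept entries.
Row 2 is now all distinguished symbols — the join is lossless.

Yes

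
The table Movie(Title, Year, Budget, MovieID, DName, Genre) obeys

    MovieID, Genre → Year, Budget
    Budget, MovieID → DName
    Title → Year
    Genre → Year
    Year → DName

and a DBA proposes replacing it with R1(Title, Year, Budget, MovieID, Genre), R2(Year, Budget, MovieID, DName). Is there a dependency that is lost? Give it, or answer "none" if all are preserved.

MovieID, Genre → Year, Budget lies within R1.
Budget, MovieID → DName lies within R2.
Title → Year lies within R1.
Genre → Year lies within R1.
Year → DName lies within R2.
Every dependency is enforceable on the fragments, so the decomposition is dependency-preserving.

none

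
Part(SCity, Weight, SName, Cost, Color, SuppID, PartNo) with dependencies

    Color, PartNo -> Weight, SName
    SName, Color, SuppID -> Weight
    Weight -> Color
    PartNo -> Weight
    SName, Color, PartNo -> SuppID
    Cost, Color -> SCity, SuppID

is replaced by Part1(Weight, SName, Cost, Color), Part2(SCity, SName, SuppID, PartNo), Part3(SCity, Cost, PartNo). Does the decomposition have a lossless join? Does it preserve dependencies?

Lossless test (chase): Rows 2 and 3 agree on PartNo; apply PartNo→Weight and equate their Weight entries. Rows 2 and 3 agree on Weight; apply Weight→Color and equate their Color entries. Rows 2 and 3 agree on Color, PartNo; apply Color, PartNo→Weight, SName and equate their Weight, SName entries. Rows 2 and 3 agree on SName, Color, PartNo; apply SName, Color, PartNo→SuppID and equate their SuppID entries. No row becomes fully distinguished — the join is lossy.
Dependency preservation: the restricted closure of {Color, PartNo} across the fragments never reaches {Weight, SName}, so Color, PartNo → Weight, SName cannot be enforced without a join — not preserved.

lossy and not dependency-preserving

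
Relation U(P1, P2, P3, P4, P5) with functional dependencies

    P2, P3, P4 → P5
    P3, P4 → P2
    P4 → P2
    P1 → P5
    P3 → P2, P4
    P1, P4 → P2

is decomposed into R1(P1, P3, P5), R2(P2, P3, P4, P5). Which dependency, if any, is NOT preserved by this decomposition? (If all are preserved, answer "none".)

P2, P3, P4 → P5 lies within R2.
P3, P4 → P2 lies within R2.
P4 → P2 lies within R2.
P1 → P5 lies within R1.
P3 → P2, P4 lies within R2.
P1, P4 → P2: restricted closure across fragments reaches P2.
Every dependency is enforceable on the fragments, so the decomposition is dependency-preserving.

none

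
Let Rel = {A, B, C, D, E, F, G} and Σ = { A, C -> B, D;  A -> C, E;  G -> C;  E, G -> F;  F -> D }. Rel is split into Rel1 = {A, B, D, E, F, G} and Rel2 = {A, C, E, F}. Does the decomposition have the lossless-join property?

Common attributes: Rel1 ∩ Rel2 = {A, E, F}.
Closure of {A, E, F}: A → C, E applies, adding C; F → D applies, adding D; A, C → B, D applies, adding B. So (A, E, F)⁺ = {A, B, C, D, E, F}.
This closure contains every attribute of Rel2, so Rel1 ∩ Rel2 → Rel2. The join is lossless.

Yes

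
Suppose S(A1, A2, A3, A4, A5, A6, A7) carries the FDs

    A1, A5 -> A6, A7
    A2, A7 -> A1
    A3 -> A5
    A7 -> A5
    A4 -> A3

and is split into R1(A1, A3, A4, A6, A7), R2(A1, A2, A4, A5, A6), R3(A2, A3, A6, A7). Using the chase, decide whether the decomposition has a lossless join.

Yes

Chase test. Columns are A1, A2, A3, A4, A5, A6, A7; row i has aⱼ where attribute j ∈ Ri, else bᵢⱼ.
Initial tableau (one row per fragment):
  row 1: a1 b12 a3 a4 b15 a6 a7
  row 2: a1 a2 b23 a4 a5 a6 b27
  row 3: b31 a2 a3 b34 b35 a6 a7
Rows 1 and 3 agree on A3; apply A3→A5 and equate their A5 entries.
Rows 1 and 2 agree on A4; apply A4→A3 and equate their A3 entries.
Rows 1 and 2 agree on A3; apply A3→A5 and equate their A5 entries.
Rows 1 and 2 agree on A1, A5; apply A1, A5→A6, A7 and equate their A6, A7 entries.
Rows 2 and 3 agree on A2, A7; apply A2, A7→A1 and equate their A1 entries.
Row 2 is now all distinguished symbols — the join is lossless.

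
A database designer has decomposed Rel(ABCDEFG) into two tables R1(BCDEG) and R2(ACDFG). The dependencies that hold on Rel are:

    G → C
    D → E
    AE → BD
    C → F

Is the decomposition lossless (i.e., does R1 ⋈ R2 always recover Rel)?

No

Common attributes: R1 ∩ R2 = {CDG}.
Closure of {CDG}: D → E applies, adding E; C → F applies, adding F. So (CDG)⁺ = {CDEFG}.
The closure contains neither all of R1 = {BCDEG} nor all of R2 = {ACDFG}, so the common attributes are not a superkey of either fragment. The join is lossy.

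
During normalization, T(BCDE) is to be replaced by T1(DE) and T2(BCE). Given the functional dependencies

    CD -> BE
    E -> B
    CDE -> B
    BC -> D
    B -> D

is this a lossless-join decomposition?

Common attributes: T1 ∩ T2 = {E}.
Closure of {E}: E → B applies, adding B; B → D applies, adding D. So (E)⁺ = {BDE}.
This closure contains every attribute of T1, so T1 ∩ T2 → T1. The join is lossless.

Yes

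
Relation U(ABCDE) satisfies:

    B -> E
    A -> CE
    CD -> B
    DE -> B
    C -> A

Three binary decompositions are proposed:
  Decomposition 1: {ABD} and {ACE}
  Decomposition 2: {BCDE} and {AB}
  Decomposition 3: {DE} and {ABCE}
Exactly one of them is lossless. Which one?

Decomposition 1: common = {A}, closure = {ACE} → lossless.
Decomposition 2: common = {B}, closure = {BE} → lossy.
Decomposition 3: common = {E}, closure = {E} → lossy.

Decomposition 1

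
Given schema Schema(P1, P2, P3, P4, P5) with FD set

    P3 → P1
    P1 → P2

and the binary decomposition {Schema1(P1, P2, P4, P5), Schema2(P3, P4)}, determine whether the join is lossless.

Common attributes: Schema1 ∩ Schema2 = {P4}.
No dependency enlarges {P4}, so (P4)⁺ = {P4}.
The closure contains neither all of Schema1 = {P1, P2, P4, P5} nor all of Schema2 = {P3, P4}, so the common attributes are not a superkey of either fragment. The join is lossy.

No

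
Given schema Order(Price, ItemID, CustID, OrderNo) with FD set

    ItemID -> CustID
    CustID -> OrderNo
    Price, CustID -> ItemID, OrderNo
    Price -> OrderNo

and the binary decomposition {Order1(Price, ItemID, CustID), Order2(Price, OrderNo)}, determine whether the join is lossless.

Yes

Common attributes: Order1 ∩ Order2 = {Price}.
Closure of {Price}: Price → OrderNo applies, adding OrderNo. So (Price)⁺ = {Price, OrderNo}.
This closure contains every attribute of Order2, so Order1 ∩ Order2 → Order2. The join is lossless.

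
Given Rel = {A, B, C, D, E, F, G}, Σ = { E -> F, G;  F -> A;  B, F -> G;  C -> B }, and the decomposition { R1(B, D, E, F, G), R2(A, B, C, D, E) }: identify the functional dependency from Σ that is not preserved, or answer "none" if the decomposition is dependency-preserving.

Check F → A: no single fragment contains all of {A, F}, and the restricted closure of {F} across the fragments never reaches {A}.
E → F, G is preserved.
B, F → G is preserved.
C → B is preserved.

F -> A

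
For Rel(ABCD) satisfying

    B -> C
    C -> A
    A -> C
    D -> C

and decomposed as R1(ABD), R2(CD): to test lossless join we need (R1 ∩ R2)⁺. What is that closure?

ACD

R1 ∩ R2 = {D}.
D → C applies, adding C
C → A applies, adding A
Closure: {ACD}.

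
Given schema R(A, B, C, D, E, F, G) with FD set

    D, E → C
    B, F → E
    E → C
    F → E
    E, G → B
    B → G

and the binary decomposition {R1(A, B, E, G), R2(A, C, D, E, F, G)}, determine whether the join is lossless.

Common attributes: R1 ∩ R2 = {A, E, G}.
Closure of {A, E, G}: E → C applies, adding C; E, G → B applies, adding B. So (A, E, G)⁺ = {A, B, C, E, G}.
This closure contains every attribute of R1, so R1 ∩ R2 → R1. The join is lossless.

Yes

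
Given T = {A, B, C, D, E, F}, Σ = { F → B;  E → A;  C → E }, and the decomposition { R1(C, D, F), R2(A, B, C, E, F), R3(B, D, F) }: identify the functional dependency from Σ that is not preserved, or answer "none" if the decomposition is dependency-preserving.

none

F → B lies within R2.
E → A lies within R2.
C → E lies within R2.
Every dependency is enforceable on the fragments, so the decomposition is dependency-preserving.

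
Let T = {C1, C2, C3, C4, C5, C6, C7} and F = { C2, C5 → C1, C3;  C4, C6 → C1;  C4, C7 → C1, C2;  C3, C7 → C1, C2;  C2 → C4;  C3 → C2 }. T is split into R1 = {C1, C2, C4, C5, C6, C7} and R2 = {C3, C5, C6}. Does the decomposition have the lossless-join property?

No

Common attributes: R1 ∩ R2 = {C5, C6}.
No dependency enlarges {C5, C6}, so (C5, C6)⁺ = {C5, C6}.
The closure contains neither all of R1 = {C1, C2, C4, C5, C6, C7} nor all of R2 = {C3, C5, C6}, so the common attributes are not a superkey of either fragment. The join is lossy.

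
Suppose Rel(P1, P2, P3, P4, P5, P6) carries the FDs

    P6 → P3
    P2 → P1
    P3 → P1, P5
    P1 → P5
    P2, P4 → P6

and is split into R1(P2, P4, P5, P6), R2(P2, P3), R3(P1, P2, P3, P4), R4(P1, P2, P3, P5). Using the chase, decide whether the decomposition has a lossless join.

Yes

Chase test. Columns are P1, P2, P3, P4, P5, P6; row i has aⱼ where attribute j ∈ Ri, else bᵢⱼ.
Initial tableau (one row per fragment):
  row 1: b11 a2 b13 a4 a5 a6
  row 2: b21 a2 a3 b24 b25 b26
  row 3: a1 a2 a3 a4 b35 b36
  row 4: a1 a2 a3 b44 a5 b46
Rows 1 and 2 agree on P2; apply P2→P1 and equate their P1 entries.
Rows 1 and 3 agree on P2; apply P2→P1 and equate their P1 entries.
Rows 2 and 3 agree on P3; apply P3→P1, P5 and equate their P1, P5 entries.
Rows 2 and 4 agree on P3; apply P3→P1, P5 and equate their P1, P5 entries.
Rows 1 and 3 agree on P2, P4; apply P2, P4→P6 and equate their P6 entries.
Rows 1 and 3 agree on P6; apply P6→P3 and equate their P3 entries.
Row 1 is now all distinguished symbols — the join is lossless.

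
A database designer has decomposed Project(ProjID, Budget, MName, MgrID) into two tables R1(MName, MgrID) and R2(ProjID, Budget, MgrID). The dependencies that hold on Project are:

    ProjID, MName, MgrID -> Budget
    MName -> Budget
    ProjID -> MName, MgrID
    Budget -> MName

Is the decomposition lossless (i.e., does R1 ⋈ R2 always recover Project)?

No

Common attributes: R1 ∩ R2 = {MgrID}.
No dependency enlarges {MgrID}, so (MgrID)⁺ = {MgrID}.
The closure contains neither all of R1 = {MName, MgrID} nor all of R2 = {ProjID, Budget, MgrID}, so the common attributes are not a superkey of either fragment. The join is lossy.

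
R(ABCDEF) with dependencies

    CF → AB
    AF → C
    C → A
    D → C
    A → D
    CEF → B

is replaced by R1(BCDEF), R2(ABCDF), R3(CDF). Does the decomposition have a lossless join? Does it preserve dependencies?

Lossless test (chase): Rows 1 and 2 agree on CF; apply CF→AB and equate their AB entries. Rows 1 and 3 agree on CF; apply CF→AB and equate their AB entries. Row 1 is now all distinguished symbols — the join is lossless.
Dependency preservation: every FD's attributes lie within a single fragment, so each can be enforced locally — preserved.

lossless and dependency-preserving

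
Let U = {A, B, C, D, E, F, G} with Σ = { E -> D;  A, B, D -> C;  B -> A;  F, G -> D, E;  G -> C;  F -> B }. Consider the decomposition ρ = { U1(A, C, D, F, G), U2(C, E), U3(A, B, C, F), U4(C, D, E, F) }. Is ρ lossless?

No

Chase test. Columns are A, B, C, D, E, F, G; row i has aⱼ where attribute j ∈ Ui, else bᵢⱼ.
Initial tableau (one row per fragment):
  row 1: a1 b12 a3 a4 b15 a6 a7
  row 2: b21 b22 a3 b24 a5 b26 b27
  row 3: a1 a2 a3 b34 b35 a6 b37
  row 4: b41 b42 a3 a4 a5 a6 b47
Rows 2 and 4 agree on E; apply E→D and equate their D entries.
Rows 1 and 3 agree on F; apply F→B and equate their B entries.
Rows 1 and 4 agree on F; apply F→B and equate their B entries.
Rows 1 and 4 agree on B; apply B→A and equate their A entries.
No row becomes fully distinguished — the join is lossy.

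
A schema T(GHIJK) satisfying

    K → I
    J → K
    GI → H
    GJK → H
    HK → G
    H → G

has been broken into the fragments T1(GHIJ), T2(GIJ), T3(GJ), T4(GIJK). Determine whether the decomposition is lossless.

Yes

Chase test. Columns are GHIJK; row i has aⱼ where attribute j ∈ Ti, else bᵢⱼ.
Initial tableau (one row per fragment):
  row 1: a1 a2 a3 a4 b15
  row 2: a1 b22 a3 a4 b25
  row 3: a1 b32 b33 a4 b35
  row 4: a1 b42 a3 a4 a5
Rows 1 and 2 agree on J; apply J→K and equate their K entries.
Rows 1 and 3 agree on J; apply J→K and equate their K entries.
Rows 1 and 4 agree on J; apply J→K and equate their K entries.
Rows 1 and 2 agree on GI; apply GI→H and equate their H entries.
Rows 1 and 4 agree on GI; apply GI→H and equate their H entries.
Rows 1 and 3 agree on GJK; apply GJK→H and equate their H entries.
Rows 1 and 3 agree on K; apply K→I and equate their I entries.
Row 1 is now all distinguished symbols — the join is lossless.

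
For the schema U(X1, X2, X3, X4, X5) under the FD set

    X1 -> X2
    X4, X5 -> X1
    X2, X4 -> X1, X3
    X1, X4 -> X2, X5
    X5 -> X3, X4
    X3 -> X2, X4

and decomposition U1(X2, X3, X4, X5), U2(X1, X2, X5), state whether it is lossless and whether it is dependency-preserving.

Lossless test: (X2, X5)⁺ = {X1, X2, X3, X4, X5}, which contains all of one fragment — lossless.
Dependency preservation: X4, X5 → X1; X2, X4 → X1, X3; X1, X4 → X2, X5 are not contained in any single fragment, but the restricted closure of each left-hand side across the fragments still reaches the right-hand side; the remaining FDs each lie inside some fragment. All dependencies are preserved.

lossless and dependency-preserving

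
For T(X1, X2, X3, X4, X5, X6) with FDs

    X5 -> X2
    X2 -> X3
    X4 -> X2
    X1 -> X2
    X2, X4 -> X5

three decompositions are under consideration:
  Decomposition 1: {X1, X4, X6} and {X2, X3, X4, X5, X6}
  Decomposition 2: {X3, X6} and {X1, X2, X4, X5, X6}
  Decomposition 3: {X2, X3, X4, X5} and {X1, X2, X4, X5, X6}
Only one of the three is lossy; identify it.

Decomposition 2

Decomposition 1: common = {X4, X6}, closure = {X2, X3, X4, X5, X6} → lossless.
Decomposition 2: common = {X6}, closure = {X6} → lossy.
Decomposition 3: common = {X2, X4, X5}, closure = {X2, X3, X4, X5} → lossless.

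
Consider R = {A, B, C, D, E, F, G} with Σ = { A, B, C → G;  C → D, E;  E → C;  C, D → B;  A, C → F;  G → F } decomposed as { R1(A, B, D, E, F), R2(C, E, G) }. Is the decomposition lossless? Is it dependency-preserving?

lossy and not dependency-preserving

Lossless test: (E)⁺ = {B, C, D, E}, which is a superkey of neither fragment — lossy.
Dependency preservation: the restricted closure of {A, B, C} across the fragments never reaches {G}, so A, B, C → G cannot be enforced without a join — not preserved.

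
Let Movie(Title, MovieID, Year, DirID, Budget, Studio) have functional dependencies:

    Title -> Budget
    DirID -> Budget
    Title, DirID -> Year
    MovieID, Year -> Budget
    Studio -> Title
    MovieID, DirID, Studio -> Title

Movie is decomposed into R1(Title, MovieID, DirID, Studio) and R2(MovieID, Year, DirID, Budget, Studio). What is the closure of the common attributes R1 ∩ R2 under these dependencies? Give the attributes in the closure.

Title, MovieID, Year, DirID, Budget, Studio

R1 ∩ R2 = {MovieID, DirID, Studio}.
DirID → Budget applies, adding Budget
Studio → Title applies, adding Title
Title, DirID → Year applies, adding Year
Closure: {Title, MovieID, Year, DirID, Budget, Studio}.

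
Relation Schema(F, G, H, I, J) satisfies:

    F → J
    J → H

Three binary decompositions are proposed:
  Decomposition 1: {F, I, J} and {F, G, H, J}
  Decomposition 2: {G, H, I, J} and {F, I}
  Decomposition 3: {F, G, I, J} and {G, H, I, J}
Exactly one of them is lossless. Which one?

Decomposition 1: common = {F, J}, closure = {F, H, J} → lossy.
Decomposition 2: common = {I}, closure = {I} → lossy.
Decomposition 3: common = {G, I, J}, closure = {G, H, I, J} → lossless.

Decomposition 3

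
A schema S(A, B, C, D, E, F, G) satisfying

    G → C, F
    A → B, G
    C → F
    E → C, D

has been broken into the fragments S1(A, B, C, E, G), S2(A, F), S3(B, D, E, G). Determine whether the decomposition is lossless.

Chase test. Columns are A, B, C, D, E, F, G; row i has aⱼ where attribute j ∈ Si, else bᵢⱼ.
Initial tableau (one row per fragment):
  row 1: a1 a2 a3 b14 a5 b16 a7
  row 2: a1 b22 b23 b24 b25 a6 b27
  row 3: b31 a2 b33 a4 a5 b36 a7
Rows 1 and 3 agree on G; apply G→C, F and equate their C, F entries.
Rows 1 and 2 agree on A; apply A→B, G and equate their B, G entries.
Rows 1 and 3 agree on E; apply E→C, D and equate their C, D entries.
Rows 1 and 2 agree on G; apply G→C, F and equate their C, F entries.
Row 1 is now all distinguished symbols — the join is lossless.

Yes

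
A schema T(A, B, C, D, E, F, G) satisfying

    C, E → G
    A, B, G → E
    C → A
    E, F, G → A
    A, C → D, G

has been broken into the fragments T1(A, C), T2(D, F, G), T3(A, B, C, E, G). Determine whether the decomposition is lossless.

No

Chase test. Columns are A, B, C, D, E, F, G; row i has aⱼ where attribute j ∈ Ti, else bᵢⱼ.
Initial tableau (one row per fragment):
  row 1: a1 b12 a3 b14 b15 b16 b17
  row 2: b21 b22 b23 a4 b25 a6 a7
  row 3: a1 a2 a3 b34 a5 b36 a7
Rows 1 and 3 agree on A, C; apply A, C→D, G and equate their D, G entries.
No row becomes fully distinguished — the join is lossy.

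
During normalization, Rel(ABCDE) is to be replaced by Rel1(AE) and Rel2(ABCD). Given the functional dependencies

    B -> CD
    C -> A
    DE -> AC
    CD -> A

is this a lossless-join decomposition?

No

Common attributes: Rel1 ∩ Rel2 = {A}.
No dependency enlarges {A}, so (A)⁺ = {A}.
The closure contains neither all of Rel1 = {AE} nor all of Rel2 = {ABCD}, so the common attributes are not a superkey of either fragment. The join is lossy.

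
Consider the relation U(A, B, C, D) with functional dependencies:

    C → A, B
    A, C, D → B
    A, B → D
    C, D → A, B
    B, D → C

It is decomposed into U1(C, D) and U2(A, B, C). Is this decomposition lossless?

Common attributes: U1 ∩ U2 = {C}.
Closure of {C}: C → A, B applies, adding A, B; A, B → D applies, adding D. So (C)⁺ = {A, B, C, D}.
This closure contains every attribute of U1, so U1 ∩ U2 → U1. The join is lossless.

Yes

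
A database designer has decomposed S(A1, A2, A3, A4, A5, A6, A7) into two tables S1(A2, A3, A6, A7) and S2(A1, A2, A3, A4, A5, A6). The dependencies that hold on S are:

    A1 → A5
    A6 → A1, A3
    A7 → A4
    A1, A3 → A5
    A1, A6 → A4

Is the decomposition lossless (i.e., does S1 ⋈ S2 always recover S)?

Common attributes: S1 ∩ S2 = {A2, A3, A6}.
Closure of {A2, A3, A6}: A6 → A1, A3 applies, adding A1; A1, A3 → A5 applies, adding A5; A1, A6 → A4 applies, adding A4. So (A2, A3, A6)⁺ = {A1, A2, A3, A4, A5, A6}.
This closure contains every attribute of S2, so S1 ∩ S2 → S2. The join is lossless.

Yes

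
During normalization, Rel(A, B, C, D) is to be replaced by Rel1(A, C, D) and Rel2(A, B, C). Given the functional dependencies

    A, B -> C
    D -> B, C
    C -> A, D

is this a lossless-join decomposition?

Common attributes: Rel1 ∩ Rel2 = {A, C}.
Closure of {A, C}: C → A, D applies, adding D; D → B, C applies, adding B. So (A, C)⁺ = {A, B, C, D}.
This closure contains every attribute of Rel1, so Rel1 ∩ Rel2 → Rel1. The join is lossless.

Yes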